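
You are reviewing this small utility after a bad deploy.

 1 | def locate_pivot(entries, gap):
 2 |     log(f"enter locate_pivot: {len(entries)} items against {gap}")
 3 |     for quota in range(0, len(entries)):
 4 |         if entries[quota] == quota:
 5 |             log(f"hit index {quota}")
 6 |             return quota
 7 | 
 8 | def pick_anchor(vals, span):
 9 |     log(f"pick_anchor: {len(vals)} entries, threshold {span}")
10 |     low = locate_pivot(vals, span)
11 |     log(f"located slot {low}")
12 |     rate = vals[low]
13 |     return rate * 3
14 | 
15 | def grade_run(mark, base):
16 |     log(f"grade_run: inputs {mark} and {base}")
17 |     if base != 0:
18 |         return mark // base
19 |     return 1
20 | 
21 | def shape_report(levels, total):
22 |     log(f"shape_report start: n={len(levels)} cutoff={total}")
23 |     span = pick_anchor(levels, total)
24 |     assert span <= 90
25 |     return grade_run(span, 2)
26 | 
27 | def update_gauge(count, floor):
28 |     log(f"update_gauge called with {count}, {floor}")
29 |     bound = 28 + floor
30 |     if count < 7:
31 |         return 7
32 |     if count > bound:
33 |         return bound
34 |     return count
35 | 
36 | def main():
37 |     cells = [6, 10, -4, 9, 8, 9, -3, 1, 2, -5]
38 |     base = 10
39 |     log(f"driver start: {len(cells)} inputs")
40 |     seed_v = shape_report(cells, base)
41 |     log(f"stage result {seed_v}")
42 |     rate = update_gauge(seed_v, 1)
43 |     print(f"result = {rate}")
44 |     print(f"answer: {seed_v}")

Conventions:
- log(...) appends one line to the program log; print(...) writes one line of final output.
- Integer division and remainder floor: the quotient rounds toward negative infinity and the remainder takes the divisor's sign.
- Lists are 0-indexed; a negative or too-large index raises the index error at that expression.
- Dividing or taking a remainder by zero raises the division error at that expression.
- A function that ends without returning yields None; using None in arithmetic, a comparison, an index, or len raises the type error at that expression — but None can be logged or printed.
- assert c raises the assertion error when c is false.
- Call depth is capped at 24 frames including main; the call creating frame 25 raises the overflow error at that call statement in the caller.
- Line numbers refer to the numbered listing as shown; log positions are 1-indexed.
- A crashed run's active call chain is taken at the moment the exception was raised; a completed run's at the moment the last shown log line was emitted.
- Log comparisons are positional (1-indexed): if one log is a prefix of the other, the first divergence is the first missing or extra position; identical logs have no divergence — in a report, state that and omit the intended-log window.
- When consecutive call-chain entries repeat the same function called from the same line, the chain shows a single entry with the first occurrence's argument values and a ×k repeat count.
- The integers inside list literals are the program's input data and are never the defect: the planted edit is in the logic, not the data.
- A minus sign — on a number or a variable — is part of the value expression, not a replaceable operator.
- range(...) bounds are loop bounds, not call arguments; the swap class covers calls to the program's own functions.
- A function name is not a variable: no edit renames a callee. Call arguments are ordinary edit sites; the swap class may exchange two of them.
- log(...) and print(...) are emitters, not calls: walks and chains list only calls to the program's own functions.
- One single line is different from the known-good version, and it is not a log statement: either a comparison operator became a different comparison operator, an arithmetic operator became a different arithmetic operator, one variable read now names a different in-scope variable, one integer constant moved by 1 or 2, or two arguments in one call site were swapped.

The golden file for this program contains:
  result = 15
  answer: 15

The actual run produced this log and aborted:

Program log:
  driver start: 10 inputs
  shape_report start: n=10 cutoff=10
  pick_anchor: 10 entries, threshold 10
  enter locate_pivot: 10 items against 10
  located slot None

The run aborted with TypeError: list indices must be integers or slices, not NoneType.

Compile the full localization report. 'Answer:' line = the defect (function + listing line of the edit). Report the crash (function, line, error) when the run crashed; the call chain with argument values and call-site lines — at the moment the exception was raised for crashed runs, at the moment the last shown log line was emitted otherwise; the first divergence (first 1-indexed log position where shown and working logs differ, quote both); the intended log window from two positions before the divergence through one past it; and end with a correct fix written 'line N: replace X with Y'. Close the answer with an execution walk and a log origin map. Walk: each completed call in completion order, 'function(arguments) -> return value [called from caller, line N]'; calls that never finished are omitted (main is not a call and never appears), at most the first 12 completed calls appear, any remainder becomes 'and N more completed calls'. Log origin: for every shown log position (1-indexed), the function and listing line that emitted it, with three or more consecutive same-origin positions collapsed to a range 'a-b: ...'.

Answer: the defect is in locate_pivot at line 4.
Core observation: The log first diverges at position 5: the faulty run prints 'located slot None' where the working version prints 'hit index 1'.
Crash: pick_anchor, line 12, TypeError.
Call chain: main -> shape_report([6, 10, -4, 9, 8, 9, -3, 1, 2, -5], 10) (called at line 40) -> pick_anchor([6, 10, -4, 9, 8, 9, -3, 1, 2, -5], 10) (called at line 23).
First divergence: at position 5 the run shows 'located slot None' where the working version logs 'hit index 1'.
Intended log window:
  3: pick_anchor: 10 entries, threshold 10
  4: enter locate_pivot: 10 items against 10
  5: hit index 1
  6: located slot 1
Execution walk:
  locate_pivot([6, 10, -4, 9, 8, 9, -3, 1, 2, -5], 10) -> None  [called from pick_anchor, line 10]
Log line origins:
  1: emitted by main (line 39)
  2: emitted by shape_report (line 22)
  3: emitted by pick_anchor (line 9)
  4: emitted by locate_pivot (line 2)
  5: emitted by pick_anchor (line 11)
A correct fix: line 4: replace `entries[quota] == quota` with `entries[quota] == gap`.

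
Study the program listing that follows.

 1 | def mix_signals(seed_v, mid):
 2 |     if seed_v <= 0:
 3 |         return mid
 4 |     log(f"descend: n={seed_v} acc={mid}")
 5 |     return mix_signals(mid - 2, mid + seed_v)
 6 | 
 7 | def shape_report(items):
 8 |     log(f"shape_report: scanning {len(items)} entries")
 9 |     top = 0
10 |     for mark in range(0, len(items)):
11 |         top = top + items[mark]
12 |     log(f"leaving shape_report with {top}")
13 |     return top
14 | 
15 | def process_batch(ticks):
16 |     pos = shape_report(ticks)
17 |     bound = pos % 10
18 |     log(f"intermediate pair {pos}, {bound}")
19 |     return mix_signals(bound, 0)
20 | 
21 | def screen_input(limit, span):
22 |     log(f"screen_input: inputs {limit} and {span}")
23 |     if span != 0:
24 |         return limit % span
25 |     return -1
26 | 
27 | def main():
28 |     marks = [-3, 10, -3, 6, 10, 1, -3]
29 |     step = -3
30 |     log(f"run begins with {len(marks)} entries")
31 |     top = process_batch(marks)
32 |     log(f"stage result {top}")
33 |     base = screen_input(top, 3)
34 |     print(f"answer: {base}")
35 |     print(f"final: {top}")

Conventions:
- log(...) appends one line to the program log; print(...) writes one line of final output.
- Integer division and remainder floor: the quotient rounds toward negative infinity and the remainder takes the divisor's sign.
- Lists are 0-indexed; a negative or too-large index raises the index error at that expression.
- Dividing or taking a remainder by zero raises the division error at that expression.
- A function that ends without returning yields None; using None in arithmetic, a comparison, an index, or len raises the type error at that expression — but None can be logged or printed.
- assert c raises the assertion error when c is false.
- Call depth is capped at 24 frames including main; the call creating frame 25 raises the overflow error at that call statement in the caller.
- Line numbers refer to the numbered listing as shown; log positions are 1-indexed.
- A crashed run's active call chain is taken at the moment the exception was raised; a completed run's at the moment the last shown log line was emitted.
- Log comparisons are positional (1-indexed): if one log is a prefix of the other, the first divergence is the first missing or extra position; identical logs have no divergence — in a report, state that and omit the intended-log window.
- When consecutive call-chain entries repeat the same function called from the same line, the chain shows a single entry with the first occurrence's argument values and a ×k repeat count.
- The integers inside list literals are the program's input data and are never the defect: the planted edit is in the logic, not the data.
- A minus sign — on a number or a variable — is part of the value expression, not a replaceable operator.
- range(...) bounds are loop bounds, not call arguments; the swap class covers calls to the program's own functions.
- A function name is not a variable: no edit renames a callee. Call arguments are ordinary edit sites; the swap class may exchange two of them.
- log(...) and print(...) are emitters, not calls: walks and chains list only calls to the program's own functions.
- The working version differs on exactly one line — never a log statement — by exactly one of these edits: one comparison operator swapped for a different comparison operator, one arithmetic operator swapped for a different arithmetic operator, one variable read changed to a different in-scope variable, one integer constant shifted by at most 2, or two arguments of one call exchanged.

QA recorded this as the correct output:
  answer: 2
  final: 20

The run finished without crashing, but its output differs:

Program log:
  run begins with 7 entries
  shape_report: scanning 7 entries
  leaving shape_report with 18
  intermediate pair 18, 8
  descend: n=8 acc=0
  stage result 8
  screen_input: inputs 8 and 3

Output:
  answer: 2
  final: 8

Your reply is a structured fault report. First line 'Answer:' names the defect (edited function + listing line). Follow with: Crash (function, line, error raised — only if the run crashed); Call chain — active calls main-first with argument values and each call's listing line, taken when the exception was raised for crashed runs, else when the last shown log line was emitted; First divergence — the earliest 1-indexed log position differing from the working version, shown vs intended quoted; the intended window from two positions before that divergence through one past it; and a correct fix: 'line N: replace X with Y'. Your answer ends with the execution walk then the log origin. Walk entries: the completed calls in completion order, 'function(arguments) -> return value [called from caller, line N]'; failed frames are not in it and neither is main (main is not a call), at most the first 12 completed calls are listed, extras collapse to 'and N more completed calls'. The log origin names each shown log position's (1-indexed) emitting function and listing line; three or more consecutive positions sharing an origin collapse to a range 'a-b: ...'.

Answer: the defect is in mix_signals at line 5.
Key fact: Log line 6 is where behavior first shows: 'stage result 8' appears instead of 'descend: n=6 acc=8'.
Call chain: main -> screen_input(8, 3) (called at line 33).
First divergence: at position 6 the run shows 'stage result 8' where the working version logs 'descend: n=6 acc=8'.
Intended log window:
  4: intermediate pair 18, 8
  5: descend: n=8 acc=0
  6: descend: n=6 acc=8
  7: descend: n=4 acc=14
Execution walk:
  shape_report([-3, 10, -3, 6, 10, 1, -3]) -> 18  [called from process_batch, line 16]
  mix_signals(-2, 8) -> 8  [called from mix_signals, line 5]
  mix_signals(8, 0) -> 8  [called from process_batch, line 19]
  process_batch([-3, 10, -3, 6, 10, 1, -3]) -> 8  [called from main, line 31]
  screen_input(8, 3) -> 2  [called from main, line 33]
Log origins:
  1: logged in main at line 30
  2: logged in shape_report at line 8
  3: logged in shape_report at line 12
  4: logged in process_batch at line 18
  5: logged in mix_signals at line 4
  6: logged in main at line 32
  7: logged in screen_input at line 22
A correct fix: line 5: replace `mid - 2` with `seed_v - 2`.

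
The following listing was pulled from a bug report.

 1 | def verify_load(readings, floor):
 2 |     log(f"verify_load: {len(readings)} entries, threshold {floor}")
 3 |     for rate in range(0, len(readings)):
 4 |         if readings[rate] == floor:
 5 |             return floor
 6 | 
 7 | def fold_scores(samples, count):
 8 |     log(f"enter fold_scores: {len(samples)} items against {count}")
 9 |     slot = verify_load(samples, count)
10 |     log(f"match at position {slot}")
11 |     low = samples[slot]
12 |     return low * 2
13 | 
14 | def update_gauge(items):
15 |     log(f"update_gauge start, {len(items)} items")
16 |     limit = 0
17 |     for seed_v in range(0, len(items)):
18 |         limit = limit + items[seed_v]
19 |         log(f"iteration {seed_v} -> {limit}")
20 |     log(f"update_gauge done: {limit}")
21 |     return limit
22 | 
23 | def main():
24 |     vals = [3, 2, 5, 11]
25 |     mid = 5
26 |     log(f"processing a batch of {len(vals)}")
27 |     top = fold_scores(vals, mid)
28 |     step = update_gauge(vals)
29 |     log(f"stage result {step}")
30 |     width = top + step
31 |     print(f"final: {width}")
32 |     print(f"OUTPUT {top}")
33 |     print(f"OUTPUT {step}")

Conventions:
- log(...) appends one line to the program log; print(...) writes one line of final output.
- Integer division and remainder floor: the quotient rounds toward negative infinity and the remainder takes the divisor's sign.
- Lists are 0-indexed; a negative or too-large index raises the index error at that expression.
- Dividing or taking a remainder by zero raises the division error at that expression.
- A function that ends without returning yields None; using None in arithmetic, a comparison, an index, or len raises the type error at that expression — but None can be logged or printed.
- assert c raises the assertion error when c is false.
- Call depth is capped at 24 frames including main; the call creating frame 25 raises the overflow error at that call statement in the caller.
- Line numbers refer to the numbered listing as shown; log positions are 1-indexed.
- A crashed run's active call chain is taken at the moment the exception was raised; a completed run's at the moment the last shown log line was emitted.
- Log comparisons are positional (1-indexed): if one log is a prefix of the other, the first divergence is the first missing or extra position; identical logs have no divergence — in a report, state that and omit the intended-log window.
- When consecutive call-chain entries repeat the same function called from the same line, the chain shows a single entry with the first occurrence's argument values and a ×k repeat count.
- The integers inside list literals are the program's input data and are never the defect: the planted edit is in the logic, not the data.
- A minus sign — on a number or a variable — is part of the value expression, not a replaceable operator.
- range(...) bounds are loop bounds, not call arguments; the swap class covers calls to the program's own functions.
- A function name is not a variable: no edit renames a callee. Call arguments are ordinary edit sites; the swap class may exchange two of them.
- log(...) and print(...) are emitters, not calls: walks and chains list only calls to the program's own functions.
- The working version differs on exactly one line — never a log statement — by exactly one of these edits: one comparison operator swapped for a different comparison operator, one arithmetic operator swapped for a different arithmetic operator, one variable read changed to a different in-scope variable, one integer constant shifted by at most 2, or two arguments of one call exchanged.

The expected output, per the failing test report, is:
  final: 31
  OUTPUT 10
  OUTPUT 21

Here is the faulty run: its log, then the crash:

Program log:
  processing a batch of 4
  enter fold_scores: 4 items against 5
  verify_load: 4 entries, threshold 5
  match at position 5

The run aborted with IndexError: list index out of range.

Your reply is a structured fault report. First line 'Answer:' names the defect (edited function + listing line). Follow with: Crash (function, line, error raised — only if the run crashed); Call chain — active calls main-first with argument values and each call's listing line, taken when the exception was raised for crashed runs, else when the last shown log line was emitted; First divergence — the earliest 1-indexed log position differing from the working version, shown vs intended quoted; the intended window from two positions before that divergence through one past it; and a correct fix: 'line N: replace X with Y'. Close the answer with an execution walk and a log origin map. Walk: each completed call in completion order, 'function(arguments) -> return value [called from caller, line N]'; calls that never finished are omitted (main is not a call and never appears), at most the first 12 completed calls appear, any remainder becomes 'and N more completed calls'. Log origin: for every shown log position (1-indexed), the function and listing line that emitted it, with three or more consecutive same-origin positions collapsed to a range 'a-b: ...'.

Answer: the defect is in verify_load at line 5.
Core observation: Everything matches until log position 4, which reads 'match at position 5' in place of 'match at position 2'.
Crash: fold_scores, line 11, IndexError.
Call chain: main -> fold_scores([3, 2, 5, 11], 5) (called at line 27).
First divergence: position 4; shown 'match at position 5' vs intended 'match at position 2'.
Intended log window:
  2: enter fold_scores: 4 items against 5
  3: verify_load: 4 entries, threshold 5
  4: match at position 2
  5: update_gauge start, 4 items
Execution walk:
  verify_load([3, 2, 5, 11], 5) -> 5  [called from fold_scores, line 9]
Log line origins:
  1 — main, line 26
  2 — fold_scores, line 8
  3 — verify_load, line 2
  4 — fold_scores, line 10
A correct fix: line 5: replace `floor` with `rate`.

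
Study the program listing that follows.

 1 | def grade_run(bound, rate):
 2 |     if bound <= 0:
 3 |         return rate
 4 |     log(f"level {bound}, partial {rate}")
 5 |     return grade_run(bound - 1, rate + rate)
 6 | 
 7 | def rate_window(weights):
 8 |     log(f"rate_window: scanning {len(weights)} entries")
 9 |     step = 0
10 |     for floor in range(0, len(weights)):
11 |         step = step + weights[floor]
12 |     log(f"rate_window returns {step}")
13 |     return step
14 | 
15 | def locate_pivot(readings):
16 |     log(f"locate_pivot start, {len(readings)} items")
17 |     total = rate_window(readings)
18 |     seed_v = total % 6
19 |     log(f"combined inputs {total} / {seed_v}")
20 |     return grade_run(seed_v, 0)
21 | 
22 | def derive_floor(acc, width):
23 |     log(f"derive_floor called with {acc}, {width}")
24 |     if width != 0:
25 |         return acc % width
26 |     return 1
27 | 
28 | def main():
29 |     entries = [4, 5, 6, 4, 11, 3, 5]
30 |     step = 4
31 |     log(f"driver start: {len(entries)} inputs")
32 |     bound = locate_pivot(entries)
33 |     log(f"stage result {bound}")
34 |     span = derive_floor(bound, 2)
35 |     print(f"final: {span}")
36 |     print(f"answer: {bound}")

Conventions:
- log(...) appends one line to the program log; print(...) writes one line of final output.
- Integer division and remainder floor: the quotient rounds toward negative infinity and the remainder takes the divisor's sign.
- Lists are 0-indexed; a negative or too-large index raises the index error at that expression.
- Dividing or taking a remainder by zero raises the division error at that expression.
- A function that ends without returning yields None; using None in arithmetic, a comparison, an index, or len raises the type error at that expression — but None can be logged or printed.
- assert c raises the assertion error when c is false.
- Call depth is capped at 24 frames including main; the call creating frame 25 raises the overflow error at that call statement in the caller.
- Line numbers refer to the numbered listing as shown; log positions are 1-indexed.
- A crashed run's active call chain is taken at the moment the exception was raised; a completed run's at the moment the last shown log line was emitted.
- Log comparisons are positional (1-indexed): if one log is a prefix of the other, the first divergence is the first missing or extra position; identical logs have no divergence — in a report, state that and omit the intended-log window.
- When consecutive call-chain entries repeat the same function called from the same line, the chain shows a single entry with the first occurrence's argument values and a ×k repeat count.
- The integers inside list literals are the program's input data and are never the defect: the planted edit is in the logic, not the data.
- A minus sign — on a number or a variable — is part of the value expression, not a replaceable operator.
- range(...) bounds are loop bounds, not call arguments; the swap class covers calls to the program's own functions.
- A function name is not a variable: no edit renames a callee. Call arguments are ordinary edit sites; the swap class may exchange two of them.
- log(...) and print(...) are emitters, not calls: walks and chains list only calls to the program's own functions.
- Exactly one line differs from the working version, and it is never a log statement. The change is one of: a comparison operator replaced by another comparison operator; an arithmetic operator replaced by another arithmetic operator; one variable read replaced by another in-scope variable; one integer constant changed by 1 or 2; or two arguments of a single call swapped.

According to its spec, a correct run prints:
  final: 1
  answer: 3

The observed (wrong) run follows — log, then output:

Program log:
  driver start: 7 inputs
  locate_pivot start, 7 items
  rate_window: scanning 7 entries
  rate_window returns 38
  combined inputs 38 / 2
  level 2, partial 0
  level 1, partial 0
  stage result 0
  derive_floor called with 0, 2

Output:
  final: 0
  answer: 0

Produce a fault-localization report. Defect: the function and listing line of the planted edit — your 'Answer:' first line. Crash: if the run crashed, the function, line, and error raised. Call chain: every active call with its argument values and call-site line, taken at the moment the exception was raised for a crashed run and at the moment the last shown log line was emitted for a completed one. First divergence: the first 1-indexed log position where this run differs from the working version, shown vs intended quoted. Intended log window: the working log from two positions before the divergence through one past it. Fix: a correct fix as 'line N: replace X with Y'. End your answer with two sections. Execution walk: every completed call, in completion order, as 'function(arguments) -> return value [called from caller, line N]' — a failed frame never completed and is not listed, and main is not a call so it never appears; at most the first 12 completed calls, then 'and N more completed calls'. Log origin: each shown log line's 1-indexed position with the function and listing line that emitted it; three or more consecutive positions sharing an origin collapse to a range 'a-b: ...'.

Answer: the defect is in grade_run at line 5.
Key fact: At log position 7 the runs split — shown 'level 1, partial 0', but the working version logs 'level 1, partial 2'.
Call chain: main -> derive_floor(0, 2) (called at line 34).
First divergence: position 7 — the shown line 'level 1, partial 0' should read 'level 1, partial 2'.
Intended log window:
  5: combined inputs 38 / 2
  6: level 2, partial 0
  7: level 1, partial 2
  8: stage result 3
Execution walk:
  rate_window([4, 5, 6, 4, 11, 3, 5]) -> 38  [called from locate_pivot, line 17]
  grade_run(0, 0) -> 0  [called from grade_run, line 5]
  grade_run(1, 0) -> 0  [called from grade_run, line 5]
  grade_run(2, 0) -> 0  [called from locate_pivot, line 20]
  locate_pivot([4, 5, 6, 4, 11, 3, 5]) -> 0  [called from main, line 32]
  derive_floor(0, 2) -> 0  [called from main, line 34]
Log origins:
  1 — main, line 31
  2 — locate_pivot, line 16
  3 — rate_window, line 8
  4 — rate_window, line 12
  5 — locate_pivot, line 19
  6 — grade_run, line 4
  7 — grade_run, line 4
  8 — main, line 33
  9 — derive_floor, line 23
A correct fix: line 5: replace `rate + rate` with `rate + bound`.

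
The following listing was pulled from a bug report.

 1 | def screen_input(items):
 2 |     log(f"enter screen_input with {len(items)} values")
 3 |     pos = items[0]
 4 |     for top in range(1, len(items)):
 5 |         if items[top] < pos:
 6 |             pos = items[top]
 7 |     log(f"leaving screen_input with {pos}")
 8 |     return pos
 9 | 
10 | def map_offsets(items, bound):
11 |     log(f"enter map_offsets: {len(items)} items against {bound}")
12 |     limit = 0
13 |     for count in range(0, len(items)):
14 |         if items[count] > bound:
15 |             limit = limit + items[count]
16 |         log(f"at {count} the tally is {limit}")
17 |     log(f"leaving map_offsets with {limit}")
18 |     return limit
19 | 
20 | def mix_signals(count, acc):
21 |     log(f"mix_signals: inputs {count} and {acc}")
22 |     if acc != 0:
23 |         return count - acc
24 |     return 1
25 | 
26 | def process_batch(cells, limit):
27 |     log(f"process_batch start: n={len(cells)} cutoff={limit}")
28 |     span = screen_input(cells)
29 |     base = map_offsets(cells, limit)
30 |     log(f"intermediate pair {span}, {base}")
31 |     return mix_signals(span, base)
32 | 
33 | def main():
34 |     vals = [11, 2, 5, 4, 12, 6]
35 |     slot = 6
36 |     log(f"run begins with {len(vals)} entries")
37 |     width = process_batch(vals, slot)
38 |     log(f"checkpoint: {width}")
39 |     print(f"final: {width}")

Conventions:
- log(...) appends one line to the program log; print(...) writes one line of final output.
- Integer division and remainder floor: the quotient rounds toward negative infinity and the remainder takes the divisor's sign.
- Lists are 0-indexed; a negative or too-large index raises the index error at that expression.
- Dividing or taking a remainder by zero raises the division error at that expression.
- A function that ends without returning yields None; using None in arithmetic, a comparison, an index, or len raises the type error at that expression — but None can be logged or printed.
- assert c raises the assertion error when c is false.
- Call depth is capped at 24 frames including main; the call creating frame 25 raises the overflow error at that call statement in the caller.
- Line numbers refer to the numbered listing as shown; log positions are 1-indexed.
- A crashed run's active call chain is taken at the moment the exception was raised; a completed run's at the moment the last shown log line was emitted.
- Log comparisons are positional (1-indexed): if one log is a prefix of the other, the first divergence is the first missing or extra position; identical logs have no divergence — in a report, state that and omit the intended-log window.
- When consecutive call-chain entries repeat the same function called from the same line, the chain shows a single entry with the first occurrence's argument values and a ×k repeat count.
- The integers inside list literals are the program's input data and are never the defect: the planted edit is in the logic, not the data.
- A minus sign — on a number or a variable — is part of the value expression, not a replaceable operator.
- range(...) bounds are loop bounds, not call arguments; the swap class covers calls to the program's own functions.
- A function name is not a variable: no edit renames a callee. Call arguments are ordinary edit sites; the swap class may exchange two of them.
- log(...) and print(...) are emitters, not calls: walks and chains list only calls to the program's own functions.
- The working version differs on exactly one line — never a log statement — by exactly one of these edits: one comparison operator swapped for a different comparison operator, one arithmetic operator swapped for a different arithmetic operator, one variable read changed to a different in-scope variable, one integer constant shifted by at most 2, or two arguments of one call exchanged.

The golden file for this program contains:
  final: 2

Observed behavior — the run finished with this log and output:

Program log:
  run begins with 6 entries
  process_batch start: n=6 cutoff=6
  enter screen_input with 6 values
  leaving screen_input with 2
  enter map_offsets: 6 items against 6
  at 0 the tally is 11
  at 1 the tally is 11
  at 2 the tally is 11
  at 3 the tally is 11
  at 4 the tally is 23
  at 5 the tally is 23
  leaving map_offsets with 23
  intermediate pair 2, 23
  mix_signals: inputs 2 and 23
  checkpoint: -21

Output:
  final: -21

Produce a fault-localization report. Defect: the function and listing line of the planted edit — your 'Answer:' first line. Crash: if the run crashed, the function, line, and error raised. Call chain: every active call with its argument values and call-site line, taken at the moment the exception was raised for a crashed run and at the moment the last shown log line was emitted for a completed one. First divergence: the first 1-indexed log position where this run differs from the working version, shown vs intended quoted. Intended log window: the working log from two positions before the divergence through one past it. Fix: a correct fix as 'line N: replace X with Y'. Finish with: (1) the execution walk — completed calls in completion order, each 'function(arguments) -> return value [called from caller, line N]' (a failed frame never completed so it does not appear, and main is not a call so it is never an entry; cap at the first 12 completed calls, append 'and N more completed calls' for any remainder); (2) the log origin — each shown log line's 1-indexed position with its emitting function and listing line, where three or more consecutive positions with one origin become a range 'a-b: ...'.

Answer: the defect is in mix_signals at line 23.
Core observation: Everything matches until log position 15, which reads 'checkpoint: -21' in place of 'checkpoint: 2'.
Call chain: main.
First divergence: position 15; shown 'checkpoint: -21' vs intended 'checkpoint: 2'.
Intended log window:
  13: intermediate pair 2, 23
  14: mix_signals: inputs 2 and 23
  15: checkpoint: 2
Execution walk:
  screen_input([11, 2, 5, 4, 12, 6]) -> 2  [called from process_batch, line 28]
  map_offsets([11, 2, 5, 4, 12, 6], 6) -> 23  [called from process_batch, line 29]
  mix_signals(2, 23) -> -21  [called from process_batch, line 31]
  process_batch([11, 2, 5, 4, 12, 6], 6) -> -21  [called from main, line 37]
Origin of each log line:
  1: emitted by main (line 36)
  2: emitted by process_batch (line 27)
  3: emitted by screen_input (line 2)
  4: emitted by screen_input (line 7)
  5: emitted by map_offsets (line 11)
  6-11: emitted by map_offsets (line 16)
  12: emitted by map_offsets (line 17)
  13: emitted by process_batch (line 30)
  14: emitted by mix_signals (line 21)
  15: emitted by main (line 38)
A correct fix: line 23: replace `-` with `%`.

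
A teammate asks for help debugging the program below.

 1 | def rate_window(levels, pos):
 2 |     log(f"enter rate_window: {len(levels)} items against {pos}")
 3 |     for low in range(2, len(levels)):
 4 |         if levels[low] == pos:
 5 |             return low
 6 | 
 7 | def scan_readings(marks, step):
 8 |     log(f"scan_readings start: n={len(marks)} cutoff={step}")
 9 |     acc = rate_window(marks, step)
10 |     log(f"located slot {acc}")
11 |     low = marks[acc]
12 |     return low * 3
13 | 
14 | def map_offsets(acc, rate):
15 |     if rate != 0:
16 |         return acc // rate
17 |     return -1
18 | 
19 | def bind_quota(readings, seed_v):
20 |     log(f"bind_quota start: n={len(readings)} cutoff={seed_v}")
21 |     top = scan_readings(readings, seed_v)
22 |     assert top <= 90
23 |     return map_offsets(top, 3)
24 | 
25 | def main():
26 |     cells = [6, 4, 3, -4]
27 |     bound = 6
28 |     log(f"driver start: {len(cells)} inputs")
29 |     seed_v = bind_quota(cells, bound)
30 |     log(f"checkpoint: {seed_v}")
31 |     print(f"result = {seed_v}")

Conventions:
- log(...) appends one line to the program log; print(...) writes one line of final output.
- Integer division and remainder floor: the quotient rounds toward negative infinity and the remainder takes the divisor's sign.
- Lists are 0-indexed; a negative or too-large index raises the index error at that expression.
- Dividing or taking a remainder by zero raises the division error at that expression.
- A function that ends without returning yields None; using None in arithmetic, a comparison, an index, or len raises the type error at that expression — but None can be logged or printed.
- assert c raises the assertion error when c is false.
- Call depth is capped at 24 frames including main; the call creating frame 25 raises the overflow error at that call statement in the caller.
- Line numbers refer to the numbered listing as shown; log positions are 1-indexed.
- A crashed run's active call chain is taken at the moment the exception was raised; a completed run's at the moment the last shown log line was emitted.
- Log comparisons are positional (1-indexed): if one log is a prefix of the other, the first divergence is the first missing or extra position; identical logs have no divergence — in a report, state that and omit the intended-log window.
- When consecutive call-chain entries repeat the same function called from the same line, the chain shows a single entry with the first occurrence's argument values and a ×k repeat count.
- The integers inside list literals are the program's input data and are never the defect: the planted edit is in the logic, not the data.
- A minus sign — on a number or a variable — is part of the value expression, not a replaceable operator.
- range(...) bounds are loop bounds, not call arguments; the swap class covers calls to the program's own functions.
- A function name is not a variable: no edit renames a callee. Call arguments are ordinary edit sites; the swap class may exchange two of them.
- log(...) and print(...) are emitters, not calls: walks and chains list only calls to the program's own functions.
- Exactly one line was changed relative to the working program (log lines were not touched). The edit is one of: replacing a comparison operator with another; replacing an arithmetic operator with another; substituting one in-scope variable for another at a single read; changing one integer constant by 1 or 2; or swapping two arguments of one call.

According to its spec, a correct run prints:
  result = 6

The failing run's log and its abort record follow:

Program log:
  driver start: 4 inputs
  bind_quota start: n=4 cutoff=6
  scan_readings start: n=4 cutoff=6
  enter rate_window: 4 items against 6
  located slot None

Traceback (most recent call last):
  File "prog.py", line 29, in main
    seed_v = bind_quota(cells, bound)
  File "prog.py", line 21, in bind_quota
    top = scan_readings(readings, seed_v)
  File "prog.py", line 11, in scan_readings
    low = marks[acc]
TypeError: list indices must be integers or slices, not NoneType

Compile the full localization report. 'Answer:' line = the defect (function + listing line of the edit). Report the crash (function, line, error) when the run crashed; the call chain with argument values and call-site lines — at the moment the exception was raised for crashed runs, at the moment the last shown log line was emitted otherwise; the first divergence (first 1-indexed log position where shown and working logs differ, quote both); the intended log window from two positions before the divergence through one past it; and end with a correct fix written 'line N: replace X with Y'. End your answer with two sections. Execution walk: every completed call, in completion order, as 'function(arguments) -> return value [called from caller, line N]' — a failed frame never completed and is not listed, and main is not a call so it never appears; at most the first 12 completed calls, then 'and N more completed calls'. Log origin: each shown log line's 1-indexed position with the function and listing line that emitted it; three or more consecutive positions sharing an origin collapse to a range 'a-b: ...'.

Answer: the defect is in rate_window at line 3.
The tell: The log first diverges at position 5: the faulty run prints 'located slot None' where the working version prints 'located slot 0'.
Crash: scan_readings, line 11, TypeError.
Call chain: main -> bind_quota([6, 4, 3, -4], 6) (called at line 29) -> scan_readings([6, 4, 3, -4], 6) (called at line 21).
First divergence: position 5 — the shown line 'located slot None' should read 'located slot 0'.
Intended log window:
  3: scan_readings start: n=4 cutoff=6
  4: enter rate_window: 4 items against 6
  5: located slot 0
  6: checkpoint: 6
Execution walk:
  rate_window([6, 4, 3, -4], 6) -> None  [called from scan_readings, line 9]
Log origin:
  1: from main, line 28
  2: from bind_quota, line 20
  3: from scan_readings, line 8
  4: from rate_window, line 2
  5: from scan_readings, line 10
A correct fix: line 3: replace `2` with `0`.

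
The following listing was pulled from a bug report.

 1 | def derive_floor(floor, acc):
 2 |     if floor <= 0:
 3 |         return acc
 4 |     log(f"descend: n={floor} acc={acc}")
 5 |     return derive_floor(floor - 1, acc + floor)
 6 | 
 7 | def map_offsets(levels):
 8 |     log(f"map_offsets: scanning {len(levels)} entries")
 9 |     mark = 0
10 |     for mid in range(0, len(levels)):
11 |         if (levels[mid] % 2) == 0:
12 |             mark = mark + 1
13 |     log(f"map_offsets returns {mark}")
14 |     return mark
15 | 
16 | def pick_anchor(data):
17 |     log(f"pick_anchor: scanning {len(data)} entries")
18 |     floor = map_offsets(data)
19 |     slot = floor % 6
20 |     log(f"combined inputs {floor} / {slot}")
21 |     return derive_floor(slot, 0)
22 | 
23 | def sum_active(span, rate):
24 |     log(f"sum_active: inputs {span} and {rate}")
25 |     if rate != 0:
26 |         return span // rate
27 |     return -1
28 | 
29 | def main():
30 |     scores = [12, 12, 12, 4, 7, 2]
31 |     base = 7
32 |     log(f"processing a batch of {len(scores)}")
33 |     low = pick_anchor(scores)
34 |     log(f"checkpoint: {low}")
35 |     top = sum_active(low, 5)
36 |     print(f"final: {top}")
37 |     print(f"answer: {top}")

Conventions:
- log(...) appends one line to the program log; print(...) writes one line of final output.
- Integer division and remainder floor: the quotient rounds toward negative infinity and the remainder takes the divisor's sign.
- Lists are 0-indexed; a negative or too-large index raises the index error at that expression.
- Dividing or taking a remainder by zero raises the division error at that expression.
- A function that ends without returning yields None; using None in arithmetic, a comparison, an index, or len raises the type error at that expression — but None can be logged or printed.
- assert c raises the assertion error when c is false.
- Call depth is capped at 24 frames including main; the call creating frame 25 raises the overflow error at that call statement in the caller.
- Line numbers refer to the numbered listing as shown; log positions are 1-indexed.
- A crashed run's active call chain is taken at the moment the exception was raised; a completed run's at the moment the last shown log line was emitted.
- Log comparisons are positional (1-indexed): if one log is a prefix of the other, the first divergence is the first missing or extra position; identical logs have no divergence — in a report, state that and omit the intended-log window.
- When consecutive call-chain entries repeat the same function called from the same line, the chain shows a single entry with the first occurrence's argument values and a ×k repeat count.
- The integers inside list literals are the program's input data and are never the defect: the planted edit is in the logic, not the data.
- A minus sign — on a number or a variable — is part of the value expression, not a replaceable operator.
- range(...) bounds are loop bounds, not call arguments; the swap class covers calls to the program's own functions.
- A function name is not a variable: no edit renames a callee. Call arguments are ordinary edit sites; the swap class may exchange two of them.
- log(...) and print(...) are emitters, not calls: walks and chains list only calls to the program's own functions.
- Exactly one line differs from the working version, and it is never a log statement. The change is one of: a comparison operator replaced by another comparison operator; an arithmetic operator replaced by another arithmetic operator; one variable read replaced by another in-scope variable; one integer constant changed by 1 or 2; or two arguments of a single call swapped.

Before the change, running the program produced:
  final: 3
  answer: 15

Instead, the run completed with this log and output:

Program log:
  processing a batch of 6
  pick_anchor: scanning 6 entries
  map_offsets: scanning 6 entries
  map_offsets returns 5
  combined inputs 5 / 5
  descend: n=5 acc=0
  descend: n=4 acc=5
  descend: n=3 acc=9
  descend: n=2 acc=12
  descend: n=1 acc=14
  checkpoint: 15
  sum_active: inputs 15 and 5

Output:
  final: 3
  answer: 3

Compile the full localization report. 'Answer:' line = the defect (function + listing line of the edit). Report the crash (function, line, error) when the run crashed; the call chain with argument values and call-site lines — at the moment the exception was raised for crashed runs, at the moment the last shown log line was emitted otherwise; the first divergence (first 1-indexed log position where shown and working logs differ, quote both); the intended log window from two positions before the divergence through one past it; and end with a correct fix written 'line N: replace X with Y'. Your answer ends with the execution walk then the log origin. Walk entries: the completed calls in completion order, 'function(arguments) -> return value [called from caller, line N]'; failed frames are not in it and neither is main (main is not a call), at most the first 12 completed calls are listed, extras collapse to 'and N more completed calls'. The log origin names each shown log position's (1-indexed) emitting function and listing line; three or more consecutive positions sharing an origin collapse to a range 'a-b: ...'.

Answer: the defect is in main at line 37.
The tell: No log line changed; the fault shows up purely in the output.
Call chain: main -> sum_active(15, 5) (called at line 35).
First divergence: none; the two logs match at every position.
Execution walk:
  map_offsets([12, 12, 12, 4, 7, 2]) -> 5  [called from pick_anchor, line 18]
  derive_floor(0, 15) -> 15  [called from derive_floor, line 5]
  derive_floor(1, 14) -> 15  [called from derive_floor, line 5]
  derive_floor(2, 12) -> 15  [called from derive_floor, line 5]
  derive_floor(3, 9) -> 15  [called from derive_floor, line 5]
  derive_floor(4, 5) -> 15  [called from derive_floor, line 5]
  derive_floor(5, 0) -> 15  [called from pick_anchor, line 21]
  pick_anchor([12, 12, 12, 4, 7, 2]) -> 15  [called from main, line 33]
  sum_active(15, 5) -> 3  [called from main, line 35]
Origin of each log line:
  1: from main, line 32
  2: from pick_anchor, line 17
  3: from map_offsets, line 8
  4: from map_offsets, line 13
  5: from pick_anchor, line 20
  6-10: from derive_floor, line 4
  11: from main, line 34
  12: from sum_active, line 24
A correct fix: line 37: replace `top` with `low`.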